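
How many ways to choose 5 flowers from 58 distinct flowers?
C(58,5) = 58!/(5!×53!) = 4582116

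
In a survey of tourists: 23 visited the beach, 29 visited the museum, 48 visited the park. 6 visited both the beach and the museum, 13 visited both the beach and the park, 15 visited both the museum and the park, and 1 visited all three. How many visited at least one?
|A∪B∪C| = 23+29+48-6-13-15+1 = 67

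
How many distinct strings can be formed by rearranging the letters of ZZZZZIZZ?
8! / (7! × 1!) = 8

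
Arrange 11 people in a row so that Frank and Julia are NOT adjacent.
Total - adjacent = 11! - (11-1)!×2 = 39916800 - 7257600 = 32659200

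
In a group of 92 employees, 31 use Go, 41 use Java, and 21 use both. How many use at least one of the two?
|A∪B| = |A| + |B| - |A∩B| = 31 + 41 - 21 = 51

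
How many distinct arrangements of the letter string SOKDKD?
6! / (1! × 2! × 2! × 1!) = 180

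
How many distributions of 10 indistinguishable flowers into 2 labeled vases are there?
C(10+2-1, 2-1) = C(11, 1) = 11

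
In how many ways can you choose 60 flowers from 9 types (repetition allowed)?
C(60+9-1, 9-1) = C(68, 8) = 7392009768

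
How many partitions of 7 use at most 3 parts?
By conjugation, equals partitions of 7 into parts ≤ 3. Let r_j(i) = number of partitions of i into parts ≤ j, for i = 0..7. r_1(i) = 1 for all i; r_j(i) = r_{j-1}(i) + r_j(i-j). Rows j = 2..3: ≤2: 1 1 2 2 3 3 4 4; ≤3: 1 1 2 3 4 5 7 8. r_3(7) = 8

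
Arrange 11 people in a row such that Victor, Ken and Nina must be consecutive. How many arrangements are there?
Treat the 3 as one block: (11-3+1)! × 3! = 362880 × 6 = 2177280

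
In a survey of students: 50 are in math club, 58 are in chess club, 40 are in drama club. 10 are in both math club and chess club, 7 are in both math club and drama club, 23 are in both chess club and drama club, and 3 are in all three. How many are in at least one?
|A∪B∪C| = 50+58+40-10-7-23+3 = 111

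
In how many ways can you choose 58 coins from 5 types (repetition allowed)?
C(58+5-1, 5-1) = C(62, 4) = 557845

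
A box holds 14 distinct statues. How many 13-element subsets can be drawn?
C(14,13) = 14!/(13!×1!) = 14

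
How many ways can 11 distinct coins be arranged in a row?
11! = 39916800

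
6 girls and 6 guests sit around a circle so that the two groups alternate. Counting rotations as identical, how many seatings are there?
Fix one of the girls: (6-1)! ways for the remaining girls, × 6! ways for the guests = 120 × 720 = 86400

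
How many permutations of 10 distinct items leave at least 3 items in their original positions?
Exactly j fixed points: C(10,j)·!(10-j); sum over j ≥ 3 (derangement numbers via !m = (m-1)·(!(m-1) + !(m-2)): !0..!7 = 1, 0, 1, 2, 9, 44, 265, 1854). Σ_{j=3}^{10} C(10,j)·!(10-j) = C(10,3)·!7 + C(10,4)·!6 + C(10,5)·!5 + C(10,6)·!4 + C(10,7)·!3 + C(10,8)·!2 + C(10,9)·!1 + C(10,10)·!0 = 120·1854 + 210·265 + 252·44 + 210·9 + 120·2 + 45·1 + 10·0 + 1·1 = 291394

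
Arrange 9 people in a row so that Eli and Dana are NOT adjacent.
Total - adjacent = 9! - (9-1)!×2 = 362880 - 80640 = 282240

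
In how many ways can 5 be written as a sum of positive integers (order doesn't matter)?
Pentagonal recurrence p(n) = p(n-1) + p(n-2) - p(n-5) - p(n-7) + p(n-12) + p(n-15) - ... gives p(0..4) = 1, 1, 2, 3, 5. p(5) = p(4) + p(3) - p(0) = 5 + 3 - 1 = 7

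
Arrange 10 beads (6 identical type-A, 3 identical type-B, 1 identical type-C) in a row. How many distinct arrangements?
10! / (6! × 3! × 1!) = 840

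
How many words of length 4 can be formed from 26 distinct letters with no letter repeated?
P(26,4) = 26!/(26-4)! = 358800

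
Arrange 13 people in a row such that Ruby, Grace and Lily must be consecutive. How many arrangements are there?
Treat the 3 as one block: (13-3+1)! × 3! = 39916800 × 6 = 239500800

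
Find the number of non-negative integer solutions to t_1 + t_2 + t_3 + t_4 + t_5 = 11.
C(11+5-1, 5-1) = C(15, 4) = 1365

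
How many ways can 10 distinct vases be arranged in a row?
10! = 3628800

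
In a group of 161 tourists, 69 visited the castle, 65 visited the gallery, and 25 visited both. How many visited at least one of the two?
|A∪B| = |A| + |B| - |A∩B| = 69 + 65 - 25 = 109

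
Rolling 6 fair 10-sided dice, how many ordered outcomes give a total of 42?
Coefficient of x^42 in (x + x² + ... + x^10)^6. By inclusion-exclusion on dice exceeding 10: Σ_j (-1)^j C(6,j)·C(42-1-10j, 5) = C(6,0)·C(41,5) - C(6,1)·C(31,5) + C(6,2)·C(21,5) - C(6,3)·C(11,5) = 1·749398 - 6·169911 + 15·20349 - 20·462 = 25927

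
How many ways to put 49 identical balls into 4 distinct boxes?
C(49+4-1, 4-1) = C(52, 3) = 22100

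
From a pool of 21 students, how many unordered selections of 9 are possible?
C(21,9) = 21!/(9!×12!) = 293930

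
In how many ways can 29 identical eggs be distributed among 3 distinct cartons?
C(29+3-1, 3-1) = C(31, 2) = 465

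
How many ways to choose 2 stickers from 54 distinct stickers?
C(54,2) = 54!/(2!×52!) = 1431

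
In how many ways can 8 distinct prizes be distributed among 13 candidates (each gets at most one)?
P(13,8) = 13!/(13-8)! = 51891840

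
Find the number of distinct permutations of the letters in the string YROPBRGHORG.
11! / (2! × 1! × 1! × 3! × 2! × 1! × 1!) = 1663200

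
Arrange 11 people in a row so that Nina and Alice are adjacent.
Treat as block: (11-1)! × 2! = 3628800 × 2 = 7257600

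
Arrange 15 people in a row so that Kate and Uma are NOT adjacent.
Total - adjacent = 15! - (15-1)!×2 = 1307674368000 - 174356582400 = 1133317785600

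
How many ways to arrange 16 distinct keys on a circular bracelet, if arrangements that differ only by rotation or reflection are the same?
(16-1)!/2 = 1307674368000/2 = 653837184000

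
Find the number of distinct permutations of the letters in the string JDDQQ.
5! / (2! × 2! × 1!) = 30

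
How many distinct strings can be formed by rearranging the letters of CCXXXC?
6! / (3! × 3!) = 20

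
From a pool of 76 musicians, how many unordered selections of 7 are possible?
C(76,7) = 76!/(7!×69!) = 2186189400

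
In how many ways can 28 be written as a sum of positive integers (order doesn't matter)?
Pentagonal recurrence p(n) = p(n-1) + p(n-2) - p(n-5) - p(n-7) + p(n-12) + p(n-15) - ... gives p(0..27) = 1, 1, 2, 3, 5, 7, 11, 15, 22, 30, 42, 56, 77, 101, 135, 176, 231, 297, 385, 490, 627, 792, 1002, 1255, 1575, 1958, 2436, 3010. p(28) = p(27) + p(26) - p(23) - p(21) + p(16) + p(13) - p(6) - p(2) = 3010 + 2436 - 1255 - 792 + 231 + 101 - 11 - 2 = 3718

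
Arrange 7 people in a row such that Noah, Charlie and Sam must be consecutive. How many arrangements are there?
Treat the 3 as one block: (7-3+1)! × 3! = 120 × 6 = 720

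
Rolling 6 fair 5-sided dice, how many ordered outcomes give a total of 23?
Coefficient of x^23 in (x + x² + ... + x^5)^6. By inclusion-exclusion on dice exceeding 5: Σ_j (-1)^j C(6,j)·C(23-1-5j, 5) = C(6,0)·C(22,5) - C(6,1)·C(17,5) + C(6,2)·C(12,5) - C(6,3)·C(7,5) = 1·26334 - 6·6188 + 15·792 - 20·21 = 666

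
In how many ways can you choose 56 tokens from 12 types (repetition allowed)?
C(56+12-1, 12-1) = C(67, 11) = 1285063345176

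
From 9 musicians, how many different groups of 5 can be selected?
C(9,5) = 9!/(5!×4!) = 126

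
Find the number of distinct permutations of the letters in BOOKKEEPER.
10! / (1! × 2! × 2! × 3! × 1! × 1!) = 151200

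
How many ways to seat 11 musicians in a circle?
Circular: fix one position, arrange the rest. (11-1)! = 3628800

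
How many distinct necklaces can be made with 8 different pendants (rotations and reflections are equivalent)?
(8-1)!/2 = 5040/2 = 2520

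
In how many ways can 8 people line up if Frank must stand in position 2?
Fix one position: (8-1)! = 5040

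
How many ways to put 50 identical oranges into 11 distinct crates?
C(50+11-1, 11-1) = C(60, 10) = 75394027566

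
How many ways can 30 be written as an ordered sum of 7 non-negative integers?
C(30+7-1, 7-1) = C(36, 6) = 1947792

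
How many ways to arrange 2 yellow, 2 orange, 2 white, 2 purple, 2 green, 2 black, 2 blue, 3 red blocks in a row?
17! / (2! × 2! × 2! × 2! × 2! × 2! × 2! × 3!) = 463134672000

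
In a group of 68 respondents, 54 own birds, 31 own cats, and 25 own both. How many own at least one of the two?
|A∪B| = |A| + |B| - |A∩B| = 54 + 31 - 25 = 60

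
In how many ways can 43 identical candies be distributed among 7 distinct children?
C(43+7-1, 7-1) = C(49, 6) = 13983816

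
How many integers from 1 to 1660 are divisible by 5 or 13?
⌊1660/5⌋ + ⌊1660/13⌋ - ⌊1660/65⌋ = 332 + 127 - 25 = 434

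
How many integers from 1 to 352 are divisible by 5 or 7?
⌊352/5⌋ + ⌊352/7⌋ - ⌊352/35⌋ = 70 + 50 - 10 = 110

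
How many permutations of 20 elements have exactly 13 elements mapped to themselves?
Choose the 13 fixed points C(20,13) = 77520, derange the rest: !7 = Σ_{j=0}^{7} (-1)^j·7!/j! = 5040 - 5040 + 2520 - 840 + 210 - 42 + 7 - 1 = 1854. Product = 77520 × 1854 = 143722080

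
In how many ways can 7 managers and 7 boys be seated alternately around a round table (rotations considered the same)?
Fix one of the managers: (7-1)! ways for the remaining managers, × 7! ways for the boys = 720 × 5040 = 3628800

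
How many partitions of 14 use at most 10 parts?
By conjugation, equals partitions of 14 into parts ≤ 10. Let r_j(i) = number of partitions of i into parts ≤ j, for i = 0..14. r_1(i) = 1 for all i; r_j(i) = r_{j-1}(i) + r_j(i-j). Rows j = 2..10: ≤2: 1 1 2 2 3 3 4 4 5 5 6 6 7 7 8; ≤3: 1 1 2 3 4 5 7 8 10 12 14 16 19 21 24; ≤4: 1 1 2 3 5 6 9 11 15 18 23 27 34 39 47; ≤5: 1 1 2 3 5 7 10 13 18 23 30 37 47 57 70; ≤6: 1 1 2 3 5 7 11 14 20 26 35 44 58 71 90; ≤7: 1 1 2 3 5 7 11 15 21 28 38 49 65 82 105; ≤8: 1 1 2 3 5 7 11 15 22 29 40 52 70 89 116; ≤9: 1 1 2 3 5 7 11 15 22 30 41 54 73 94 123; ≤10: 1 1 2 3 5 7 11 15 22 30 42 55 75 97 128. r_10(14) = 128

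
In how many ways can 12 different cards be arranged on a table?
12! = 479001600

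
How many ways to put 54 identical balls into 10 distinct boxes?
C(54+10-1, 10-1) = C(63, 9) = 23667689815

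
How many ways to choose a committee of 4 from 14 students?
C(14,4) = 14!/(4!×10!) = 1001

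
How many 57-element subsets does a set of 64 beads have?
C(64,57) = 64!/(57!×7!) = 621216192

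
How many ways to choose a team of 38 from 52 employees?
C(52,38) = 52!/(38!×14!) = 1768966344600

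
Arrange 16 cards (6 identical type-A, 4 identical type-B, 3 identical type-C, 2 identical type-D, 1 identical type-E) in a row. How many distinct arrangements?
16! / (6! × 4! × 3! × 2! × 1!) = 100900800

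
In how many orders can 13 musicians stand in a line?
13! = 6227020800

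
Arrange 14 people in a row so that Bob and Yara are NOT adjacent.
Total - adjacent = 14! - (14-1)!×2 = 87178291200 - 12454041600 = 74724249600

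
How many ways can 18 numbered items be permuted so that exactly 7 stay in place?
Choose the 7 fixed points C(18,7) = 31824, derange the rest: !11 = Σ_{j=0}^{11} (-1)^j·11!/j! = 39916800 - 39916800 + 19958400 - 6652800 + 1663200 - 332640 + 55440 - 7920 + 990 - 110 + 11 - 1 = 14684570. Product = 31824 × 14684570 = 467321755680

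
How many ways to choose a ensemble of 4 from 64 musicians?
C(64,4) = 64!/(4!×60!) = 635376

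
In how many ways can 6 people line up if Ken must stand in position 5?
Fix one position: (6-1)! = 120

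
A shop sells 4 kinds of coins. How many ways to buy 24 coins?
C(24+4-1, 4-1) = C(27, 3) = 2925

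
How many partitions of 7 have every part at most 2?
Let r_j(i) = number of partitions of i into parts ≤ j, for i = 0..7. r_1(i) = 1 for all i; r_j(i) = r_{j-1}(i) + r_j(i-j). Rows j = 2..2: ≤2: 1 1 2 2 3 3 4 4. r_2(7) = 4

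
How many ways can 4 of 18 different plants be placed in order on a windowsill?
P(18,4) = 18!/(18-4)! = 73440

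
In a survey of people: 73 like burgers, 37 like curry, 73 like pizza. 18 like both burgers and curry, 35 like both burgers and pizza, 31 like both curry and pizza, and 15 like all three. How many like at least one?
|A∪B∪C| = 73+37+73-18-35-31+15 = 114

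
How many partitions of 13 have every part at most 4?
Let r_j(i) = number of partitions of i into parts ≤ j, for i = 0..13. r_1(i) = 1 for all i; r_j(i) = r_{j-1}(i) + r_j(i-j). Rows j = 2..4: ≤2: 1 1 2 2 3 3 4 4 5 5 6 6 7 7; ≤3: 1 1 2 3 4 5 7 8 10 12 14 16 19 21; ≤4: 1 1 2 3 5 6 9 11 15 18 23 27 34 39. r_4(13) = 39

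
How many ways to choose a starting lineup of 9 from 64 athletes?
C(64,9) = 64!/(9!×55!) = 27540584512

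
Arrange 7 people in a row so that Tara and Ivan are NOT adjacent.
Total - adjacent = 7! - (7-1)!×2 = 5040 - 1440 = 3600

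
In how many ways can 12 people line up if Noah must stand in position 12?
Fix one position: (12-1)! = 39916800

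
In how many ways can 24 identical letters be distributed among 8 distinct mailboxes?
C(24+8-1, 8-1) = C(31, 7) = 2629575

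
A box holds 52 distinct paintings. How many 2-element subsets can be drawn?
C(52,2) = 52!/(2!×50!) = 1326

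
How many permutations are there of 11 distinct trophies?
11! = 39916800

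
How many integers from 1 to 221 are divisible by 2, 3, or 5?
⌊221/2⌋+⌊221/3⌋+⌊221/5⌋ - ⌊221/6⌋-⌊221/10⌋-⌊221/15⌋ + ⌊221/30⌋ = 110+73+44 - 36-22-14 + 7 = 162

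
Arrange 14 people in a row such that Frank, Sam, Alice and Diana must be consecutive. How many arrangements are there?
Treat the 4 as one block: (14-4+1)! × 4! = 39916800 × 24 = 958003200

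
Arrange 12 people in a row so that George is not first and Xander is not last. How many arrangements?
By inclusion-exclusion: 12! - 2×(12-1)! + (12-2)! = 479001600 - 79833600 + 3628800 = 402796800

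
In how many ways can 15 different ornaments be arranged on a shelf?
15! = 1307674368000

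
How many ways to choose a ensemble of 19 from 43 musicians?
C(43,19) = 43!/(19!×24!) = 800472431850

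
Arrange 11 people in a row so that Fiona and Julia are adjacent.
Treat as block: (11-1)! × 2! = 3628800 × 2 = 7257600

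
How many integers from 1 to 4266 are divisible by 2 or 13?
⌊4266/2⌋ + ⌊4266/13⌋ - ⌊4266/26⌋ = 2133 + 328 - 164 = 2297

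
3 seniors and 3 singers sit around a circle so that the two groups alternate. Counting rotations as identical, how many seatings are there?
Fix one of the seniors: (3-1)! ways for the remaining seniors, × 3! ways for the singers = 2 × 6 = 12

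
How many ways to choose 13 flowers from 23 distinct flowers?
C(23,13) = 23!/(13!×10!) = 1144066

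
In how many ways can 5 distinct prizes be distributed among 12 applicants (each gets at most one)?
P(12,5) = 12!/(12-5)! = 95040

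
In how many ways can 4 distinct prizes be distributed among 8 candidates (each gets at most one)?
P(8,4) = 8!/(8-4)! = 1680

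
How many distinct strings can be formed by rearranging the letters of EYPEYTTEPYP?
11! / (2! × 3! × 3! × 3!) = 92400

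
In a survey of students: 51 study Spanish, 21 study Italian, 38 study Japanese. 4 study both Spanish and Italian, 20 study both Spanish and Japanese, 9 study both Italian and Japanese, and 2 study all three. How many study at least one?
|A∪B∪C| = 51+21+38-4-20-9+2 = 79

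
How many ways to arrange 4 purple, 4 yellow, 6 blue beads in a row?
14! / (4! × 4! × 6!) = 210210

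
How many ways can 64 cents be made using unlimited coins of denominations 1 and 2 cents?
Coefficient of x^64 in 1/(1-x^1) · 1/(1-x^2). Use j coins of 2 for j = 0..⌊64/2⌋ = 32, the rest in 1s: 32 + 1 = 33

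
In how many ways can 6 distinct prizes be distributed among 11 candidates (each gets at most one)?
P(11,6) = 11!/(11-6)! = 332640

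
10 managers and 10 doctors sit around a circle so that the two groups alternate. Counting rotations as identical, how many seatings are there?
Fix one of the managers: (10-1)! ways for the remaining managers, × 10! ways for the doctors = 362880 × 3628800 = 1316818944000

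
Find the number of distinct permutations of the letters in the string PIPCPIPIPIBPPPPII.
17! / (6! × 1! × 9! × 1!) = 1361360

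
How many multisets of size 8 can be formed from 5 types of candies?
C(8+5-1, 5-1) = C(12, 4) = 495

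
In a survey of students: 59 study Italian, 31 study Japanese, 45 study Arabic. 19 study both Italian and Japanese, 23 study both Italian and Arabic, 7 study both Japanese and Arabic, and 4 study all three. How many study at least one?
|A∪B∪C| = 59+31+45-19-23-7+4 = 90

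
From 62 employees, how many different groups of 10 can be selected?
C(62,10) = 62!/(10!×52!) = 107518933731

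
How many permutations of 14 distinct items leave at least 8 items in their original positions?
Exactly j fixed points: C(14,j)·!(14-j); sum over j ≥ 8 (derangement numbers via !m = (m-1)·(!(m-1) + !(m-2)): !0..!6 = 1, 0, 1, 2, 9, 44, 265). Σ_{j=8}^{14} C(14,j)·!(14-j) = C(14,8)·!6 + C(14,9)·!5 + C(14,10)·!4 + C(14,11)·!3 + C(14,12)·!2 + C(14,13)·!1 + C(14,14)·!0 = 3003·265 + 2002·44 + 1001·9 + 364·2 + 91·1 + 14·0 + 1·1 = 893712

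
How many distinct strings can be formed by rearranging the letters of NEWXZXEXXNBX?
12! / (1! × 2! × 1! × 5! × 1! × 2!) = 997920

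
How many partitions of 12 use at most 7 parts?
By conjugation, equals partitions of 12 into parts ≤ 7. Let r_j(i) = number of partitions of i into parts ≤ j, for i = 0..12. r_1(i) = 1 for all i; r_j(i) = r_{j-1}(i) + r_j(i-j). Rows j = 2..7: ≤2: 1 1 2 2 3 3 4 4 5 5 6 6 7; ≤3: 1 1 2 3 4 5 7 8 10 12 14 16 19; ≤4: 1 1 2 3 5 6 9 11 15 18 23 27 34; ≤5: 1 1 2 3 5 7 10 13 18 23 30 37 47; ≤6: 1 1 2 3 5 7 11 14 20 26 35 44 58; ≤7: 1 1 2 3 5 7 11 15 21 28 38 49 65. r_7(12) = 65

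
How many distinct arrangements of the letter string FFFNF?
5! / (1! × 4!) = 5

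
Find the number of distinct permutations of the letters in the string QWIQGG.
6! / (1! × 2! × 2! × 1!) = 180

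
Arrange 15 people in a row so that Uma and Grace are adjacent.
Treat as block: (15-1)! × 2! = 87178291200 × 2 = 174356582400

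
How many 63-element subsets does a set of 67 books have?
C(67,63) = 67!/(63!×4!) = 766480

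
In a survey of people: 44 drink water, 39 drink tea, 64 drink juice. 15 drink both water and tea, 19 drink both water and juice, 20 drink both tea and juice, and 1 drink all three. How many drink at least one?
|A∪B∪C| = 44+39+64-15-19-20+1 = 94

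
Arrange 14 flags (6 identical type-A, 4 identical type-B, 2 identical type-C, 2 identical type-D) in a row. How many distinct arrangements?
14! / (6! × 4! × 2! × 2!) = 1261260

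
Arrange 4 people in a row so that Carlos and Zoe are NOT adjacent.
Total - adjacent = 4! - (4-1)!×2 = 24 - 12 = 12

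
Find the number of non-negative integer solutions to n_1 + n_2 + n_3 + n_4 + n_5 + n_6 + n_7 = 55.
C(55+7-1, 7-1) = C(61, 6) = 55525372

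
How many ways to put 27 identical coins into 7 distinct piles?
C(27+7-1, 7-1) = C(33, 6) = 1107568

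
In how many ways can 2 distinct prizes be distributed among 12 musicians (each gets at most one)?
P(12,2) = 12!/(12-2)! = 132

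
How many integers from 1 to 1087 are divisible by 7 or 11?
⌊1087/7⌋ + ⌊1087/11⌋ - ⌊1087/77⌋ = 155 + 98 - 14 = 239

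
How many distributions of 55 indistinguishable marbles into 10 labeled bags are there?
C(55+10-1, 10-1) = C(64, 9) = 27540584512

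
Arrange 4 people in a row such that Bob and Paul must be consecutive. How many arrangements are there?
Treat the 2 as one block: (4-2+1)! × 2! = 6 × 2 = 12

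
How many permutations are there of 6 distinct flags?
6! = 720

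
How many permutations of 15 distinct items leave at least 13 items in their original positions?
Exactly j fixed points: C(15,j)·!(15-j); sum over j ≥ 13 (derangement numbers via !m = (m-1)·(!(m-1) + !(m-2)): !0..!2 = 1, 0, 1). Σ_{j=13}^{15} C(15,j)·!(15-j) = C(15,13)·!2 + C(15,14)·!1 + C(15,15)·!0 = 105·1 + 15·0 + 1·1 = 106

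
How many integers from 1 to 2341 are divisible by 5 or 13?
⌊2341/5⌋ + ⌊2341/13⌋ - ⌊2341/65⌋ = 468 + 180 - 36 = 612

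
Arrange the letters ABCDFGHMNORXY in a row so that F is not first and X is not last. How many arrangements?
By inclusion-exclusion: 13! - 2×(13-1)! + (13-2)! = 6227020800 - 958003200 + 39916800 = 5308934400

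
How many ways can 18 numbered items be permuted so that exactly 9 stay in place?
Choose the 9 fixed points C(18,9) = 48620, derange the rest: !9 = Σ_{j=0}^{9} (-1)^j·9!/j! = 362880 - 362880 + 181440 - 60480 + 15120 - 3024 + 504 - 72 + 9 - 1 = 133496. Product = 48620 × 133496 = 6490575520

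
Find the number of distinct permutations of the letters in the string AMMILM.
6! / (3! × 1! × 1! × 1!) = 120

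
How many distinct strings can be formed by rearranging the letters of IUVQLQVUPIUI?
12! / (3! × 2! × 1! × 2! × 3! × 1!) = 3326400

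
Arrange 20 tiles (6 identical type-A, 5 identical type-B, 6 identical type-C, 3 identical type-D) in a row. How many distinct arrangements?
20! / (6! × 5! × 6! × 3!) = 6518191680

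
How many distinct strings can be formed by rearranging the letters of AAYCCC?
6! / (1! × 3! × 2!) = 60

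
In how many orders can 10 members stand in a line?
10! = 3628800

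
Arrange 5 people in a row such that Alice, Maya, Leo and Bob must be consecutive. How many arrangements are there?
Treat the 4 as one block: (5-4+1)! × 4! = 2 × 24 = 48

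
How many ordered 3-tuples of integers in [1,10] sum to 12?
Coefficient of x^12 in (x + x² + ... + x^10)^3. By inclusion-exclusion on dice exceeding 10: Σ_j (-1)^j C(3,j)·C(12-1-10j, 2) = C(3,0)·C(11,2) = 1·55 = 55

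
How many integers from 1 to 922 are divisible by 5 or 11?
⌊922/5⌋ + ⌊922/11⌋ - ⌊922/55⌋ = 184 + 83 - 16 = 251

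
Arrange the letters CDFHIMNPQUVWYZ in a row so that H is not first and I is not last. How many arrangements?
By inclusion-exclusion: 14! - 2×(14-1)! + (14-2)! = 87178291200 - 12454041600 + 479001600 = 75203251200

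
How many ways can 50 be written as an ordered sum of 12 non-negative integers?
C(50+12-1, 12-1) = C(61, 11) = 418094152866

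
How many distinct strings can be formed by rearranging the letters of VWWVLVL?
7! / (3! × 2! × 2!) = 210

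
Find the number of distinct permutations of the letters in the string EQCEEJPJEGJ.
11! / (3! × 1! × 1! × 1! × 1! × 4!) = 277200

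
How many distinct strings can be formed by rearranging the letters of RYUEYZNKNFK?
11! / (2! × 1! × 2! × 1! × 1! × 1! × 2! × 1!) = 4989600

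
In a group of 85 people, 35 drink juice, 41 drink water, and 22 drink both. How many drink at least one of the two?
|A∪B| = |A| + |B| - |A∩B| = 35 + 41 - 22 = 54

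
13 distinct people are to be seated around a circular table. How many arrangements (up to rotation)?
Circular: fix one position, arrange the rest. (13-1)! = 479001600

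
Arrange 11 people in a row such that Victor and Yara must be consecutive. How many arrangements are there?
Treat the 2 as one block: (11-2+1)! × 2! = 3628800 × 2 = 7257600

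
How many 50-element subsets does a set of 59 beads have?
C(59,50) = 59!/(50!×9!) = 12565671261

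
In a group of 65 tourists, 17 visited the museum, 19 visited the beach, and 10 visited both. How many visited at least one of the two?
|A∪B| = |A| + |B| - |A∩B| = 17 + 19 - 10 = 26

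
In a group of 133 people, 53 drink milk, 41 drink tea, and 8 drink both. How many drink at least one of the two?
|A∪B| = |A| + |B| - |A∩B| = 53 + 41 - 8 = 86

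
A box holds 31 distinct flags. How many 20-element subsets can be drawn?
C(31,20) = 31!/(20!×11!) = 84672315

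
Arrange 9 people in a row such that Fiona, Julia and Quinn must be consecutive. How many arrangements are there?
Treat the 3 as one block: (9-3+1)! × 3! = 5040 × 6 = 30240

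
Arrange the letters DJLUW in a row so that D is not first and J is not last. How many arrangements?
By inclusion-exclusion: 5! - 2×(5-1)! + (5-2)! = 120 - 48 + 6 = 78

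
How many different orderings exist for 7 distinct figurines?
7! = 5040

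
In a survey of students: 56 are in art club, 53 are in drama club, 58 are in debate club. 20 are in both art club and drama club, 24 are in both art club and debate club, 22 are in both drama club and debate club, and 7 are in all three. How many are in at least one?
|A∪B∪C| = 56+53+58-20-24-22+7 = 108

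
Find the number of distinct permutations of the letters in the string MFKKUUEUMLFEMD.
14! / (3! × 3! × 2! × 1! × 2! × 2! × 1!) = 302702400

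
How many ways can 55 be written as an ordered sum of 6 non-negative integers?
C(55+6-1, 6-1) = C(60, 5) = 5461512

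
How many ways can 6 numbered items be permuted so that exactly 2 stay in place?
Choose the 2 fixed points C(6,2) = 15, derange the rest: !4 = Σ_{j=0}^{4} (-1)^j·4!/j! = 24 - 24 + 12 - 4 + 1 = 9. Product = 15 × 9 = 135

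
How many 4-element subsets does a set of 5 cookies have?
C(5,4) = 5!/(4!×1!) = 5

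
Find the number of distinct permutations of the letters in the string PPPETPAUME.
10! / (1! × 1! × 4! × 2! × 1! × 1!) = 75600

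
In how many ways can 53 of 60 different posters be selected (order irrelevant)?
C(60,53) = 60!/(53!×7!) = 386206920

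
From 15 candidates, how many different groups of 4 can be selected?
C(15,4) = 15!/(4!×11!) = 1365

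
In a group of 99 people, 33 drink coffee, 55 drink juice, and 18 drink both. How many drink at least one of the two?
|A∪B| = |A| + |B| - |A∩B| = 33 + 55 - 18 = 70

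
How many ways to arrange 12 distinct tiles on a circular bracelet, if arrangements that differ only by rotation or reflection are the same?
(12-1)!/2 = 39916800/2 = 19958400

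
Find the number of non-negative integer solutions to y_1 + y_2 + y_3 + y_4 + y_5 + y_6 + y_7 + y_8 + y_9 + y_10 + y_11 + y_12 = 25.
C(25+12-1, 12-1) = C(36, 11) = 600805296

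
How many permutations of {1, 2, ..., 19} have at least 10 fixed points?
Exactly j fixed points: C(19,j)·!(19-j); sum over j ≥ 10 (derangement numbers via !m = (m-1)·(!(m-1) + !(m-2)): !0..!9 = 1, 0, 1, 2, 9, 44, 265, 1854, 14833, 133496). Σ_{j=10}^{19} C(19,j)·!(19-j) = C(19,10)·!9 + C(19,11)·!8 + C(19,12)·!7 + C(19,13)·!6 + C(19,14)·!5 + C(19,15)·!4 + C(19,16)·!3 + C(19,17)·!2 + C(19,18)·!1 + C(19,19)·!0 = 92378·133496 + 75582·14833 + 50388·1854 + 27132·265 + 11628·44 + 3876·9 + 969·2 + 171·1 + 19·0 + 1·1 = 13554359252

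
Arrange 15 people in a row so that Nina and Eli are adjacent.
Treat as block: (15-1)! × 2! = 87178291200 × 2 = 174356582400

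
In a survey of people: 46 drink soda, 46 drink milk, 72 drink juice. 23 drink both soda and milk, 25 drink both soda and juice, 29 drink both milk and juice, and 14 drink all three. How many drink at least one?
|A∪B∪C| = 46+46+72-23-25-29+14 = 101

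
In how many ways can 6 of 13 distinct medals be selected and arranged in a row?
P(13,6) = 13!/(13-6)! = 1235520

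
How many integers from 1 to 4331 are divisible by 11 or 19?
⌊4331/11⌋ + ⌊4331/19⌋ - ⌊4331/209⌋ = 393 + 227 - 20 = 600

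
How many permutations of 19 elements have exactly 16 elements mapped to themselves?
Choose the 16 fixed points C(19,16) = 969, derange the rest: !3 = Σ_{j=0}^{3} (-1)^j·3!/j! = 6 - 6 + 3 - 1 = 2. Product = 969 × 2 = 1938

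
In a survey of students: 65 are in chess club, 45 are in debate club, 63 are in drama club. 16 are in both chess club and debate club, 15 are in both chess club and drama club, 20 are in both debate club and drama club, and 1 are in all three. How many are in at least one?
|A∪B∪C| = 65+45+63-16-15-20+1 = 123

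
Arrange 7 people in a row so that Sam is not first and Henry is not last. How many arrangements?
By inclusion-exclusion: 7! - 2×(7-1)! + (7-2)! = 5040 - 1440 + 120 = 3720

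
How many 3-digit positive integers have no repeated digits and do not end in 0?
Last digit: 9 nonzero choices. First digit: 8 (nonzero, ≠last). Middle 1: P(8,1) = 8. Total = 576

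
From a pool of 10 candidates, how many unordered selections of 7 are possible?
C(10,7) = 10!/(7!×3!) = 120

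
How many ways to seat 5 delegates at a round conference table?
Circular: fix one position, arrange the rest. (5-1)! = 24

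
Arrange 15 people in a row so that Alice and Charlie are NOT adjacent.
Total - adjacent = 15! - (15-1)!×2 = 1307674368000 - 174356582400 = 1133317785600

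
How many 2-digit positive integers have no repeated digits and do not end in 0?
Last digit: 9 nonzero choices. First digit: 8 (nonzero, ≠last). Middle 0: P(8,0) = 1. Total = 72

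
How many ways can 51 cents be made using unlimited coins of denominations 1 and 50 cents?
Coefficient of x^51 in 1/(1-x^1) · 1/(1-x^50). Use j coins of 50 for j = 0..⌊51/50⌋ = 1, the rest in 1s: 1 + 1 = 2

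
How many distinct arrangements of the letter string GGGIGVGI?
8! / (1! × 5! × 2!) = 168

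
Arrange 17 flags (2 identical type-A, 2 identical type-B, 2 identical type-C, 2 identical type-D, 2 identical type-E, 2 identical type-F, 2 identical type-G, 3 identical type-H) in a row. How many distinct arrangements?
17! / (2! × 2! × 2! × 2! × 2! × 2! × 2! × 3!) = 463134672000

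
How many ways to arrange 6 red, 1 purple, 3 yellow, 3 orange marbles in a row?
13! / (6! × 1! × 3! × 3!) = 240240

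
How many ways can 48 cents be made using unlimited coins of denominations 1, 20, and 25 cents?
Coefficient of x^48 in 1/(1-x^1) · 1/(1-x^20) · 1/(1-x^25). Case on j = number of 25-cent coins (j = 0..1); remainder r = 48 - 25j is made from {1,20} in ⌊r/20⌋+1 ways. r = 48, 23 → 3 + 2 = 5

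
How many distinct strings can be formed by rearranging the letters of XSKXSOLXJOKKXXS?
15! / (1! × 3! × 1! × 2! × 3! × 5!) = 151351200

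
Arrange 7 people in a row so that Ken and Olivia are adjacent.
Treat as block: (7-1)! × 2! = 720 × 2 = 1440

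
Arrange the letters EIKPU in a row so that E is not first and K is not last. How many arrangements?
By inclusion-exclusion: 5! - 2×(5-1)! + (5-2)! = 120 - 48 + 6 = 78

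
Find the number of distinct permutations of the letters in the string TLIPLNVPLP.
10! / (1! × 1! × 1! × 3! × 3! × 1!) = 100800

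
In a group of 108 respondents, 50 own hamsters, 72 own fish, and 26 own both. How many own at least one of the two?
|A∪B| = |A| + |B| - |A∩B| = 50 + 72 - 26 = 96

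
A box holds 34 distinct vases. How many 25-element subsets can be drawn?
C(34,25) = 34!/(25!×9!) = 52451256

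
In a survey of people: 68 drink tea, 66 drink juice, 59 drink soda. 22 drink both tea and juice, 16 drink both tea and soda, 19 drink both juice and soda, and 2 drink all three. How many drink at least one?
|A∪B∪C| = 68+66+59-22-16-19+2 = 138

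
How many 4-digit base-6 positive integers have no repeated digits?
First digit: 5 choices (nonzero). Then descending: 5 × 5 × 4 × 3 = 300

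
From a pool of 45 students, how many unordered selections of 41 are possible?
C(45,41) = 45!/(41!×4!) = 148995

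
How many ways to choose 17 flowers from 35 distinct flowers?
C(35,17) = 35!/(17!×18!) = 4537567650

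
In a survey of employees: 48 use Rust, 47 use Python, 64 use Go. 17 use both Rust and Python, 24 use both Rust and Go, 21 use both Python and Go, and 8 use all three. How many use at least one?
|A∪B∪C| = 48+47+64-17-24-21+8 = 105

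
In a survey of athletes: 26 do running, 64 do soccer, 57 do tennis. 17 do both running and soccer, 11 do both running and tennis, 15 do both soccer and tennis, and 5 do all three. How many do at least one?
|A∪B∪C| = 26+64+57-17-11-15+5 = 109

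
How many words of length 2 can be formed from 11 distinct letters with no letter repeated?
P(11,2) = 11!/(11-2)! = 110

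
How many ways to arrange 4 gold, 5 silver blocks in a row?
9! / (4! × 5!) = 126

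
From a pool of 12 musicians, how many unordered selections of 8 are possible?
C(12,8) = 12!/(8!×4!) = 495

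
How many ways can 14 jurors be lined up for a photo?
14! = 87178291200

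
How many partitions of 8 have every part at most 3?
Let r_j(i) = number of partitions of i into parts ≤ j, for i = 0..8. r_1(i) = 1 for all i; r_j(i) = r_{j-1}(i) + r_j(i-j). Rows j = 2..3: ≤2: 1 1 2 2 3 3 4 4 5; ≤3: 1 1 2 3 4 5 7 8 10. r_3(8) = 10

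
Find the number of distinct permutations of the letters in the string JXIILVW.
7! / (2! × 1! × 1! × 1! × 1! × 1!) = 2520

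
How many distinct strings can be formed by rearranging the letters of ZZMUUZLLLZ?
10! / (2! × 4! × 1! × 3!) = 12600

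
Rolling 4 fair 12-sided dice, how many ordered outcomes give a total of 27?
Coefficient of x^27 in (x + x² + ... + x^12)^4. By inclusion-exclusion on dice exceeding 12: Σ_j (-1)^j C(4,j)·C(27-1-12j, 3) = C(4,0)·C(26,3) - C(4,1)·C(14,3) = 1·2600 - 4·364 = 1144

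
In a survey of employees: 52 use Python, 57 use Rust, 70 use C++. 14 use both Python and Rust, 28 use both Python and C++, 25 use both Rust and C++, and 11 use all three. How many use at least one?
|A∪B∪C| = 52+57+70-14-28-25+11 = 123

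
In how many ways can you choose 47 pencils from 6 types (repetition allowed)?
C(47+6-1, 6-1) = C(52, 5) = 2598960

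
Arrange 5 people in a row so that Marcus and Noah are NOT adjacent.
Total - adjacent = 5! - (5-1)!×2 = 120 - 48 = 72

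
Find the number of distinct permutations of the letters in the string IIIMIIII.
8! / (1! × 7!) = 8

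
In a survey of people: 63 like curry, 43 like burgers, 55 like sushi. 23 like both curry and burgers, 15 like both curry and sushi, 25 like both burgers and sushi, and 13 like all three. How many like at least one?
|A∪B∪C| = 63+43+55-23-15-25+13 = 111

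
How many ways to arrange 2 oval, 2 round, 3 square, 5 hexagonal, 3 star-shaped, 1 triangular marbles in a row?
16! / (2! × 2! × 3! × 5! × 3! × 1!) = 1210809600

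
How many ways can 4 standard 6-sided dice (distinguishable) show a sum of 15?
Coefficient of x^15 in (x + x² + ... + x^6)^4. By inclusion-exclusion on dice exceeding 6: Σ_j (-1)^j C(4,j)·C(15-1-6j, 3) = C(4,0)·C(14,3) - C(4,1)·C(8,3) = 1·364 - 4·56 = 140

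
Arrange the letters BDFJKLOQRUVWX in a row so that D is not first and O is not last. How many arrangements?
By inclusion-exclusion: 13! - 2×(13-1)! + (13-2)! = 6227020800 - 958003200 + 39916800 = 5308934400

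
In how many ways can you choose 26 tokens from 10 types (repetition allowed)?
C(26+10-1, 10-1) = C(35, 9) = 70607460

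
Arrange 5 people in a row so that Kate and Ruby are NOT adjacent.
Total - adjacent = 5! - (5-1)!×2 = 120 - 48 = 72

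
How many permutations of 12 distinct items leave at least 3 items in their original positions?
Exactly j fixed points: C(12,j)·!(12-j); sum over j ≥ 3 (derangement numbers via !m = (m-1)·(!(m-1) + !(m-2)): !0..!9 = 1, 0, 1, 2, 9, 44, 265, 1854, 14833, 133496). Σ_{j=3}^{12} C(12,j)·!(12-j) = C(12,3)·!9 + C(12,4)·!8 + C(12,5)·!7 + C(12,6)·!6 + C(12,7)·!5 + C(12,8)·!4 + C(12,9)·!3 + C(12,10)·!2 + C(12,11)·!1 + C(12,12)·!0 = 220·133496 + 495·14833 + 792·1854 + 924·265 + 792·44 + 495·9 + 220·2 + 66·1 + 12·0 + 1·1 = 38464493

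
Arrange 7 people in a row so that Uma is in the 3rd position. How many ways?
Fix one position: (7-1)! = 720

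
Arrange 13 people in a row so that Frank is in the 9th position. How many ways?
Fix one position: (13-1)! = 479001600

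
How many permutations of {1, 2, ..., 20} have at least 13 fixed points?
Exactly j fixed points: C(20,j)·!(20-j); sum over j ≥ 13 (derangement numbers via !m = (m-1)·(!(m-1) + !(m-2)): !0..!7 = 1, 0, 1, 2, 9, 44, 265, 1854). Σ_{j=13}^{20} C(20,j)·!(20-j) = C(20,13)·!7 + C(20,14)·!6 + C(20,15)·!5 + C(20,16)·!4 + C(20,17)·!3 + C(20,18)·!2 + C(20,19)·!1 + C(20,20)·!0 = 77520·1854 + 38760·265 + 15504·44 + 4845·9 + 1140·2 + 190·1 + 20·0 + 1·1 = 154721732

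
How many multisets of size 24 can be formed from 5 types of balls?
C(24+5-1, 5-1) = C(28, 4) = 20475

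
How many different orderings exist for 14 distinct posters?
14! = 87178291200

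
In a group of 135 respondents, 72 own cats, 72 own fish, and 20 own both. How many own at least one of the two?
|A∪B| = |A| + |B| - |A∩B| = 72 + 72 - 20 = 124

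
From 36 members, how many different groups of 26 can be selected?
C(36,26) = 36!/(26!×10!) = 254186856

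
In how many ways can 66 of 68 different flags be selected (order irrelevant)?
C(68,66) = 68!/(66!×2!) = 2278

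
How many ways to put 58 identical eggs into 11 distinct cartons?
C(58+11-1, 11-1) = C(68, 10) = 290752384208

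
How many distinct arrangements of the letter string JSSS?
4! / (3! × 1!) = 4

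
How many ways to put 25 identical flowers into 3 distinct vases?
C(25+3-1, 3-1) = C(27, 2) = 351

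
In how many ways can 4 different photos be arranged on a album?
4! = 24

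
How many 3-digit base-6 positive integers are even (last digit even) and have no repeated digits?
Last∈{0,2,4}. Last=0: 20. Last nonzero: 2×4×P(4,1) = 32. Total = 52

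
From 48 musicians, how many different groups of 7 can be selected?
C(48,7) = 48!/(7!×41!) = 73629072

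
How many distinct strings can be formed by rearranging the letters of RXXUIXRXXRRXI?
13! / (6! × 2! × 1! × 4!) = 180180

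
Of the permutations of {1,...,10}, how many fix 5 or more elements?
Exactly j fixed points: C(10,j)·!(10-j); sum over j ≥ 5 (derangement numbers via !m = (m-1)·(!(m-1) + !(m-2)): !0..!5 = 1, 0, 1, 2, 9, 44). Σ_{j=5}^{10} C(10,j)·!(10-j) = C(10,5)·!5 + C(10,6)·!4 + C(10,7)·!3 + C(10,8)·!2 + C(10,9)·!1 + C(10,10)·!0 = 252·44 + 210·9 + 120·2 + 45·1 + 10·0 + 1·1 = 13264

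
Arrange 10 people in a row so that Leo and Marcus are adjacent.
Treat as block: (10-1)! × 2! = 362880 × 2 = 725760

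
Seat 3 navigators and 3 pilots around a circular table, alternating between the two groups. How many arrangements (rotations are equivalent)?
Fix one of the navigators: (3-1)! ways for the remaining navigators, × 3! ways for the pilots = 2 × 6 = 12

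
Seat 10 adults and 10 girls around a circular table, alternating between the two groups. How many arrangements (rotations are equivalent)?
Fix one of the adults: (10-1)! ways for the remaining adults, × 10! ways for the girls = 362880 × 3628800 = 1316818944000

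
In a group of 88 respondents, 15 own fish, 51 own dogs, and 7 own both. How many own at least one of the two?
|A∪B| = |A| + |B| - |A∩B| = 15 + 51 - 7 = 59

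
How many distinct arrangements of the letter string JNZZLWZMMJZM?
12! / (1! × 2! × 3! × 1! × 1! × 4!) = 1663200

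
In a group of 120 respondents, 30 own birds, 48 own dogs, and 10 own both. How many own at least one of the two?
|A∪B| = |A| + |B| - |A∩B| = 30 + 48 - 10 = 68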